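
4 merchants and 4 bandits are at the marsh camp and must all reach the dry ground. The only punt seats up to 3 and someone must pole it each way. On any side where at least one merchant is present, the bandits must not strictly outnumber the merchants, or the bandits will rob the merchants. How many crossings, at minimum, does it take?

9

Counting alone: each trip to the dry ground takes at most 3 across and each return brings at least 1 back, so after t trips out (and t−1 returns) at most 3t − (t−1) of the 8 are across; that first reaches 8 at t = 4, so at least 7 crossings are needed.
The safety rule pushes this higher. Following every safe sequence of crossings, the most of the 8 that can be at the dry ground as the punt arrives there on crossing 7 is 7 — never all 8.
So no plan with fewer than 9 crossings exists, and this one achieves 9:
1. 2 bandits → the dry ground.  (the marsh camp: 4M 2B; the dry ground: 0M 2B)
2. 1 bandit ← the marsh camp.  (the marsh camp: 4M 3B; the dry ground: 0M 1B)
3. 3 bandits → the dry ground.  (the marsh camp: 4M 0B; the dry ground: 0M 4B)
4. 1 bandit ← the marsh camp.  (the marsh camp: 4M 1B; the dry ground: 0M 3B)
5. 3 merchants → the dry ground.  (the marsh camp: 1M 1B; the dry ground: 3M 3B)
6. 1 merchant and 1 bandit ← the marsh camp.  (the marsh camp: 2M 2B; the dry ground: 2M 2B)
7. 2 merchants → the dry ground.  (the marsh camp: 0M 2B; the dry ground: 4M 2B)
8. 1 bandit ← the marsh camp.  (the marsh camp: 0M 3B; the dry ground: 4M 1B)
9. 3 bandits → the dry ground.  (the marsh camp: 0M 0B; the dry ground: 4M 4B)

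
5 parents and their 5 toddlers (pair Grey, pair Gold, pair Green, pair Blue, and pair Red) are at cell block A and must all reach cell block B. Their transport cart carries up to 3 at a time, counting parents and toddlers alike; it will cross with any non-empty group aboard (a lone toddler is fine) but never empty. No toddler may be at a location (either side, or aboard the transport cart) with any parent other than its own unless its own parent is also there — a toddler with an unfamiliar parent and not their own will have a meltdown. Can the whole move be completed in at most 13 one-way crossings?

Yes — this plan uses 11 crossings (≤ 13):
1. parent Grey and toddler Grey cross → cell block B.
2. parent Grey crosses ← cell block A.
3. toddler Blue, toddler Gold, and toddler Green cross → cell block B.
4. toddler Grey crosses ← cell block A.
5. parent Blue, parent Gold, and parent Green cross → cell block B.
6. parent Gold and toddler Gold cross ← cell block A.
7. parent Gold, parent Grey, and parent Red cross → cell block B.
8. toddler Green crosses ← cell block A.
9. toddler Gold and toddler Grey cross → cell block B.
10. toddler Grey crosses ← cell block A.
11. toddler Green, toddler Grey, and toddler Red cross → cell block B.

Yes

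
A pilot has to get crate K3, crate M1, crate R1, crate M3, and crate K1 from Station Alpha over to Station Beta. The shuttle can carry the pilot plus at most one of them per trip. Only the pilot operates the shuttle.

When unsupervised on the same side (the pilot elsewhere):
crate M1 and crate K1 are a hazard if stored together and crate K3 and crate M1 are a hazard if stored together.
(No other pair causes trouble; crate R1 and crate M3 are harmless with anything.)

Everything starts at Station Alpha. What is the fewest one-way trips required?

11

Counting alone: the pilot can take at most 1 across per trip to Station Beta, so moving all 5 needs at least 5 loaded trips out, with a return between consecutive ones — at least 9 crossings.
The safety rule pushes this higher. Following every safe sequence of crossings, the most of the 5 that can be at Station Beta as the shuttle arrives there on crossing 9 is 4 — never all 5.
So no plan with fewer than 11 crossings exists, and this one achieves 11:
1. Pilot goes to Station Beta with crate M1.  [Station Alpha: crate K1, crate K3, crate M3, crate R1 | Station Beta: crate M1]
2. Pilot goes back to Station Alpha alone.  [Station Alpha: crate K1, crate K3, crate M3, crate R1 | Station Beta: crate M1]
3. Pilot goes to Station Beta with crate K3.  [Station Alpha: crate K1, crate M3, crate R1 | Station Beta: crate K3, crate M1]
4. Pilot goes back to Station Alpha with crate M1.  [Station Alpha: crate K1, crate M1, crate M3, crate R1 | Station Beta: crate K3]
5. Pilot goes to Station Beta with crate K1.  [Station Alpha: crate M1, crate M3, crate R1 | Station Beta: crate K1, crate K3]
6. Pilot goes back to Station Alpha alone.  [Station Alpha: crate M1, crate M3, crate R1 | Station Beta: crate K1, crate K3]
7. Pilot goes to Station Beta with crate R1.  [Station Alpha: crate M1, crate M3 | Station Beta: crate K1, crate K3, crate R1]
8. Pilot goes back to Station Alpha alone.  [Station Alpha: crate M1, crate M3 | Station Beta: crate K1, crate K3, crate R1]
9. Pilot goes to Station Beta with crate M3.  [Station Alpha: crate M1 | Station Beta: crate K1, crate K3, crate M3, crate R1]
10. Pilot goes back to Station Alpha alone.  [Station Alpha: crate M1 | Station Beta: crate K1, crate K3, crate M3, crate R1]
11. Pilot goes to Station Beta with crate M1.  [Station Alpha: — | Station Beta: crate K1, crate K3, crate M1, crate M3, crate R1]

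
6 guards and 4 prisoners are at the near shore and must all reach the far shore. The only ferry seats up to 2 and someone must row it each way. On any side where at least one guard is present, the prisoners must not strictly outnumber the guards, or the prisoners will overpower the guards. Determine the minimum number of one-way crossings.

17

Counting alone: each trip to the far shore takes at most 2 across and each return brings at least 1 back, so after t trips out (and t−1 returns) at most 2t − (t−1) of the 10 are across; that first reaches 10 at t = 9, so at least 17 crossings are needed.
The plan below uses exactly 17 crossings, so it is optimal:
1. 2 prisoners → the far shore.  (the near shore: 6G 2P; the far shore: 0G 2P)
2. 1 prisoner ← the near shore.  (the near shore: 6G 3P; the far shore: 0G 1P)
3. 2 prisoners → the far shore.  (the near shore: 6G 1P; the far shore: 0G 3P)
4. 1 prisoner ← the near shore.  (the near shore: 6G 2P; the far shore: 0G 2P)
5. 2 guards → the far shore.  (the near shore: 4G 2P; the far shore: 2G 2P)
6. 1 prisoner ← the near shore.  (the near shore: 4G 3P; the far shore: 2G 1P)
7. 1 guard and 1 prisoner → the far shore.  (the near shore: 3G 2P; the far shore: 3G 2P)
8. 1 prisoner ← the near shore.  (the near shore: 3G 3P; the far shore: 3G 1P)
9. 2 prisoners → the far shore.  (the near shore: 3G 1P; the far shore: 3G 3P)
10. 1 prisoner ← the near shore.  (the near shore: 3G 2P; the far shore: 3G 2P)
11. 1 guard and 1 prisoner → the far shore.  (the near shore: 2G 1P; the far shore: 4G 3P)
12. 1 prisoner ← the near shore.  (the near shore: 2G 2P; the far shore: 4G 2P)
13. 2 prisoners → the far shore.  (the near shore: 2G 0P; the far shore: 4G 4P)
14. 1 prisoner ← the near shore.  (the near shore: 2G 1P; the far shore: 4G 3P)
15. 1 guard and 1 prisoner → the far shore.  (the near shore: 1G 0P; the far shore: 5G 4P)
16. 1 prisoner ← the near shore.  (the near shore: 1G 1P; the far shore: 5G 3P)
17. 1 guard and 1 prisoner → the far shore.  (the near shore: 0G 0P; the far shore: 6G 4P)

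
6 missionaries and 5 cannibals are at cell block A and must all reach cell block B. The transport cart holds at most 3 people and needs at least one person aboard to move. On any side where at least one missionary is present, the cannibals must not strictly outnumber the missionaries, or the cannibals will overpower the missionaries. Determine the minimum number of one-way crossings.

Counting alone: each trip to cell block B takes at most 3 across and each return brings at least 1 back, so after t trips out (and t−1 returns) at most 3t − (t−1) of the 11 are across; that first reaches 11 at t = 5, so at least 9 crossings are needed.
The plan below uses exactly 9 crossings, so it is optimal:
1. 3 cannibals → cell block B.  (cell block A: 6M 2C; cell block B: 0M 3C)
2. 1 cannibal ← cell block A.  (cell block A: 6M 3C; cell block B: 0M 2C)
3. 3 missionaries → cell block B.  (cell block A: 3M 3C; cell block B: 3M 2C)
4. 1 missionary ← cell block A.  (cell block A: 4M 3C; cell block B: 2M 2C)
5. 2 missionaries and 1 cannibal → cell block B.  (cell block A: 2M 2C; cell block B: 4M 3C)
6. 1 missionary ← cell block A.  (cell block A: 3M 2C; cell block B: 3M 3C)
7. 2 missionaries and 1 cannibal → cell block B.  (cell block A: 1M 1C; cell block B: 5M 4C)
8. 1 missionary ← cell block A.  (cell block A: 2M 1C; cell block B: 4M 4C)
9. 2 missionaries and 1 cannibal → cell block B.  (cell block A: 0M 0C; cell block B: 6M 5C)

9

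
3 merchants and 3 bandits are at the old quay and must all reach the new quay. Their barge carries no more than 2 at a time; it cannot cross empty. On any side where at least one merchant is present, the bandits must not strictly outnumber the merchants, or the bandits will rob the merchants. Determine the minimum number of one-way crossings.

Counting alone: each trip to the new quay takes at most 2 across and each return brings at least 1 back, so after t trips out (and t−1 returns) at most 2t − (t−1) of the 6 are across; that first reaches 6 at t = 5, so at least 9 crossings are needed.
The safety rule pushes this higher. Following every safe sequence of crossings, the most of the 6 that can be at the new quay as the barge arrives there on crossing 9 is 5 — never all 6.
So no plan with fewer than 11 crossings exists, and this one achieves 11:
1. 2 bandits → the new quay.  (the old quay: 3M 1B; the new quay: 0M 2B)
2. 1 bandit ← the old quay.  (the old quay: 3M 2B; the new quay: 0M 1B)
3. 2 bandits → the new quay.  (the old quay: 3M 0B; the new quay: 0M 3B)
4. 1 bandit ← the old quay.  (the old quay: 3M 1B; the new quay: 0M 2B)
5. 2 merchants → the new quay.  (the old quay: 1M 1B; the new quay: 2M 2B)
6. 1 merchant and 1 bandit ← the old quay.  (the old quay: 2M 2B; the new quay: 1M 1B)
7. 2 merchants → the new quay.  (the old quay: 0M 2B; the new quay: 3M 1B)
8. 1 bandit ← the old quay.  (the old quay: 0M 3B; the new quay: 3M 0B)
9. 2 bandits → the new quay.  (the old quay: 0M 1B; the new quay: 3M 2B)
10. 1 bandit ← the old quay.  (the old quay: 0M 2B; the new quay: 3M 1B)
11. 2 bandits → the new quay.  (the old quay: 0M 0B; the new quay: 3M 3B)

11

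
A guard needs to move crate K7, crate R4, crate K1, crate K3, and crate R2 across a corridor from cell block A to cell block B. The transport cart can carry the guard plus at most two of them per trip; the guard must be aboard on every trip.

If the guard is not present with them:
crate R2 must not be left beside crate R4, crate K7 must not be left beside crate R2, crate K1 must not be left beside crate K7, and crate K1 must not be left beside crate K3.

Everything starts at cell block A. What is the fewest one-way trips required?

7

Counting alone: the guard can take at most 2 across per trip to cell block B, so moving all 5 needs at least 3 loaded trips out, with a return between consecutive ones — at least 5 crossings.
The safety rule pushes this higher. Following every safe sequence of crossings, the most of the 5 that can be at cell block B as the transport cart arrives there on crossing 5 is 4 — never all 5.
So no plan with fewer than 7 crossings exists, and this one achieves 7:
1. Guard goes to cell block B with crate K1 and crate R2.
2. Guard goes back to cell block A alone.
3. Guard goes to cell block B with crate K7.
4. Guard goes back to cell block A with crate K1 and crate R2.
5. Guard goes to cell block B with crate K3 and crate R4.
6. Guard goes back to cell block A alone.
7. Guard goes to cell block B with crate K1 and crate R2.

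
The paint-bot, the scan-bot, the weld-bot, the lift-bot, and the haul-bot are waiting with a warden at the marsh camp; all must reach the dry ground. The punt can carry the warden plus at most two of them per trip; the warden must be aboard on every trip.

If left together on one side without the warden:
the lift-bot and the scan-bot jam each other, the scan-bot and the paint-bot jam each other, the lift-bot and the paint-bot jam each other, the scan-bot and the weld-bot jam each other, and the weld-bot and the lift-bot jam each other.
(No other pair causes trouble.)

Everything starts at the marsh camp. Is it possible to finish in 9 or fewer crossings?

Yes

Yes — this plan uses 7 crossings (≤ 9):
1. Warden goes to the dry ground with the lift-bot and the scan-bot.  [the marsh camp: the haul-bot, the paint-bot, the weld-bot | the dry ground: the lift-bot, the scan-bot]
2. Warden goes back to the marsh camp with the scan-bot.  [the marsh camp: the haul-bot, the paint-bot, the scan-bot, the weld-bot | the dry ground: the lift-bot]
3. Warden goes to the dry ground with the paint-bot and the weld-bot.  [the marsh camp: the haul-bot, the scan-bot | the dry ground: the lift-bot, the paint-bot, the weld-bot]
4. Warden goes back to the marsh camp with the lift-bot.  [the marsh camp: the haul-bot, the lift-bot, the scan-bot | the dry ground: the paint-bot, the weld-bot]
5. Warden goes to the dry ground with the haul-bot and the scan-bot.  [the marsh camp: the lift-bot | the dry ground: the haul-bot, the paint-bot, the scan-bot, the weld-bot]
6. Warden goes back to the marsh camp with the scan-bot.  [the marsh camp: the lift-bot, the scan-bot | the dry ground: the haul-bot, the paint-bot, the weld-bot]
7. Warden goes to the dry ground with the lift-bot and the scan-bot.  [the marsh camp: — | the dry ground: the haul-bot, the lift-bot, the paint-bot, the scan-bot, the weld-bot]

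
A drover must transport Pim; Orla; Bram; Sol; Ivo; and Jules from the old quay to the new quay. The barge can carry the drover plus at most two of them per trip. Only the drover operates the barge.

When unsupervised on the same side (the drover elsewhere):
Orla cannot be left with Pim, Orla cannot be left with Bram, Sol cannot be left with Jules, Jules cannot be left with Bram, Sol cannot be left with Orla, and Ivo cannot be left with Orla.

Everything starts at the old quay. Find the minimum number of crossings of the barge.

Counting alone: the drover can take at most 2 across per trip to the new quay, so moving all 6 needs at least 3 loaded trips out, with a return between consecutive ones — at least 5 crossings.
The safety rule pushes this higher. Following every safe sequence of crossings, the most of the 6 that can be at the new quay as the barge arrives there on crossing 5 is 5 — never all 6.
So no plan with fewer than 7 crossings exists, and this one achieves 7:
1. Drover goes to the new quay with Jules and Orla.
2. Drover goes back to the old quay alone.
3. Drover goes to the new quay with Bram and Pim.
4. Drover goes back to the old quay with Jules and Orla.
5. Drover goes to the new quay with Ivo and Sol.
6. Drover goes back to the old quay alone.
7. Drover goes to the new quay with Jules and Orla.

7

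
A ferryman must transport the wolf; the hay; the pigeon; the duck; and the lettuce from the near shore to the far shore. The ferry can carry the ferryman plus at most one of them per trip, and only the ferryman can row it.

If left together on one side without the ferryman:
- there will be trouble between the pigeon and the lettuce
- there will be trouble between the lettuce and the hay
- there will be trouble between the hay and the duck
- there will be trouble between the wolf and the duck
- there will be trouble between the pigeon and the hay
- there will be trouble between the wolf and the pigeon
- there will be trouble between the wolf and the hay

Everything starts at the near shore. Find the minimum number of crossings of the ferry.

impossible

Whatever the first load, the items left behind include a forbidden pair without the ferryman. No opening move is safe, so no plan exists.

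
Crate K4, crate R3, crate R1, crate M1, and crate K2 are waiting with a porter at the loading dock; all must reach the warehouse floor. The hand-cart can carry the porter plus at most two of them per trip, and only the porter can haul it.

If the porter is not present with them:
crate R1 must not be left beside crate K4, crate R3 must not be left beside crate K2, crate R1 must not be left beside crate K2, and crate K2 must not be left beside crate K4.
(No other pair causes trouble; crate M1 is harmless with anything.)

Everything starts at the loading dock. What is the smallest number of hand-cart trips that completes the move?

7

Counting alone: the porter can take at most 2 across per trip to the warehouse floor, so moving all 5 needs at least 3 loaded trips out, with a return between consecutive ones — at least 5 crossings.
The safety rule pushes this higher. Following every safe sequence of crossings, the most of the 5 that can be at the warehouse floor as the hand-cart arrives there on crossing 5 is 4 — never all 5.
So no plan with fewer than 7 crossings exists, and this one achieves 7:
1. Porter goes to the warehouse floor with crate K2 and crate K4.
2. Porter goes back to the loading dock with crate K4.
3. Porter goes to the warehouse floor with crate K4 and crate R3.
4. Porter goes back to the loading dock with crate K2.
5. Porter goes to the warehouse floor with crate M1 and crate R1.
6. Porter goes back to the loading dock with crate K4.
7. Porter goes to the warehouse floor with crate K2 and crate K4.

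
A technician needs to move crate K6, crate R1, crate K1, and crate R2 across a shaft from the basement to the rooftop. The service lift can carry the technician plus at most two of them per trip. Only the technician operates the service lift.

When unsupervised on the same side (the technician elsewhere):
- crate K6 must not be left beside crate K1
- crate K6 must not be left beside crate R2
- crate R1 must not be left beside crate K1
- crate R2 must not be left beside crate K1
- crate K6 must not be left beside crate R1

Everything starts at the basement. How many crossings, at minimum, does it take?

Counting alone: the technician can take at most 2 across per trip to the rooftop, so moving all 4 needs at least 2 loaded trips out, with a return between consecutive ones — at least 3 crossings.
The safety rule pushes this higher. Following every safe sequence of crossings, the most of the 4 that can be at the rooftop as the service lift arrives there on crossing 3 is 3 — never all 4.
So no plan with fewer than 5 crossings exists, and this one achieves 5:
1. Technician goes to the rooftop with crate K1 and crate K6.
2. Technician goes back to the basement with crate K6.
3. Technician goes to the rooftop with crate R1 and crate R2.
4. Technician goes back to the basement with crate K1.
5. Technician goes to the rooftop with crate K1 and crate K6.

5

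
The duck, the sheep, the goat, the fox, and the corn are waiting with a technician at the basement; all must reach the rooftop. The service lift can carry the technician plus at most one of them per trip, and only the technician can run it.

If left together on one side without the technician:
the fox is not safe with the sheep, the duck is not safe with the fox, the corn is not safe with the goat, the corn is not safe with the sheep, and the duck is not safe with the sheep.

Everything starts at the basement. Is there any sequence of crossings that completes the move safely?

No

Whatever the first load, the items left behind include a forbidden pair without the technician. No opening move is safe, so no plan exists.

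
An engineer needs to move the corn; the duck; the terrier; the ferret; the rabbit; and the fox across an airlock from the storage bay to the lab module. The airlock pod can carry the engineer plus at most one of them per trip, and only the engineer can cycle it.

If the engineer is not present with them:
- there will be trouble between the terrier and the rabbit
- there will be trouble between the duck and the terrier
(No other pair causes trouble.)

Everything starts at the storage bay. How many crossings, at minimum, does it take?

Counting alone: the engineer can take at most 1 across per trip to the lab module, so moving all 6 needs at least 6 loaded trips out, with a return between consecutive ones — at least 11 crossings.
The safety rule pushes this higher. Following every safe sequence of crossings, the most of the 6 that can be at the lab module as the airlock pod arrives there on crossing 11 is 5 — never all 6.
So no plan with fewer than 13 crossings exists, and this one achieves 13:
1. Engineer goes to the lab module with the terrier.  [the storage bay: the corn, the duck, the ferret, the fox, the rabbit | the lab module: the terrier]
2. Engineer goes back to the storage bay alone.  [the storage bay: the corn, the duck, the ferret, the fox, the rabbit | the lab module: the terrier]
3. Engineer goes to the lab module with the corn.  [the storage bay: the duck, the ferret, the fox, the rabbit | the lab module: the corn, the terrier]
4. Engineer goes back to the storage bay alone.  [the storage bay: the duck, the ferret, the fox, the rabbit | the lab module: the corn, the terrier]
5. Engineer goes to the lab module with the duck.  [the storage bay: the ferret, the fox, the rabbit | the lab module: the corn, the duck, the terrier]
6. Engineer goes back to the storage bay with the terrier.  [the storage bay: the ferret, the fox, the rabbit, the terrier | the lab module: the corn, the duck]
7. Engineer goes to the lab module with the rabbit.  [the storage bay: the ferret, the fox, the terrier | the lab module: the corn, the duck, the rabbit]
8. Engineer goes back to the storage bay alone.  [the storage bay: the ferret, the fox, the terrier | the lab module: the corn, the duck, the rabbit]
9. Engineer goes to the lab module with the ferret.  [the storage bay: the fox, the terrier | the lab module: the corn, the duck, the ferret, the rabbit]
10. Engineer goes back to the storage bay alone.  [the storage bay: the fox, the terrier | the lab module: the corn, the duck, the ferret, the rabbit]
11. Engineer goes to the lab module with the fox.  [the storage bay: the terrier | the lab module: the corn, the duck, the ferret, the fox, the rabbit]
12. Engineer goes back to the storage bay alone.  [the storage bay: the terrier | the lab module: the corn, the duck, the ferret, the fox, the rabbit]
13. Engineer goes to the lab module with the terrier.  [the storage bay: — | the lab module: the corn, the duck, the ferret, the fox, the rabbit, the terrier]

13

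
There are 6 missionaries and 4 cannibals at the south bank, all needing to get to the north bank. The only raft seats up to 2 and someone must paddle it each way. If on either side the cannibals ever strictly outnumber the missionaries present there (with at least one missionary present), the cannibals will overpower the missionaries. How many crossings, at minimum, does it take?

Counting alone: each trip to the north bank takes at most 2 across and each return brings at least 1 back, so after t trips out (and t−1 returns) at most 2t − (t−1) of the 10 are across; that first reaches 10 at t = 9, so at least 17 crossings are needed.
The plan below uses exactly 17 crossings, so it is optimal:
1. 2 cannibals → the north bank.  (the south bank: 6M 2C; the north bank: 0M 2C)
2. 1 cannibal ← the south bank.  (the south bank: 6M 3C; the north bank: 0M 1C)
3. 2 cannibals → the north bank.  (the south bank: 6M 1C; the north bank: 0M 3C)
4. 1 cannibal ← the south bank.  (the south bank: 6M 2C; the north bank: 0M 2C)
5. 2 missionaries → the north bank.  (the south bank: 4M 2C; the north bank: 2M 2C)
6. 1 cannibal ← the south bank.  (the south bank: 4M 3C; the north bank: 2M 1C)
7. 1 missionary and 1 cannibal → the north bank.  (the south bank: 3M 2C; the north bank: 3M 2C)
8. 1 cannibal ← the south bank.  (the south bank: 3M 3C; the north bank: 3M 1C)
9. 2 cannibals → the north bank.  (the south bank: 3M 1C; the north bank: 3M 3C)
10. 1 cannibal ← the south bank.  (the south bank: 3M 2C; the north bank: 3M 2C)
11. 1 missionary and 1 cannibal → the north bank.  (the south bank: 2M 1C; the north bank: 4M 3C)
12. 1 cannibal ← the south bank.  (the south bank: 2M 2C; the north bank: 4M 2C)
13. 2 cannibals → the north bank.  (the south bank: 2M 0C; the north bank: 4M 4C)
14. 1 cannibal ← the south bank.  (the south bank: 2M 1C; the north bank: 4M 3C)
15. 1 missionary and 1 cannibal → the north bank.  (the south bank: 1M 0C; the north bank: 5M 4C)
16. 1 cannibal ← the south bank.  (the south bank: 1M 1C; the north bank: 5M 3C)
17. 1 missionary and 1 cannibal → the north bank.  (the south bank: 0M 0C; the north bank: 6M 4C)

17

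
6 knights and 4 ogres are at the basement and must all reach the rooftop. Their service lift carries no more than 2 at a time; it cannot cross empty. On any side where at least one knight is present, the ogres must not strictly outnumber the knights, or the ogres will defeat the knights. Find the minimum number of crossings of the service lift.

Counting alone: each trip to the rooftop takes at most 2 across and each return brings at least 1 back, so after t trips out (and t−1 returns) at most 2t − (t−1) of the 10 are across; that first reaches 10 at t = 9, so at least 17 crossings are needed.
The plan below uses exactly 17 crossings, so it is optimal:
1. 2 ogres → the rooftop.  (the basement: 6K 2O; the rooftop: 0K 2O)
2. 1 ogre ← the basement.  (the basement: 6K 3O; the rooftop: 0K 1O)
3. 2 ogres → the rooftop.  (the basement: 6K 1O; the rooftop: 0K 3O)
4. 1 ogre ← the basement.  (the basement: 6K 2O; the rooftop: 0K 2O)
5. 2 knights → the rooftop.  (the basement: 4K 2O; the rooftop: 2K 2O)
6. 1 ogre ← the basement.  (the basement: 4K 3O; the rooftop: 2K 1O)
7. 1 knight and 1 ogre → the rooftop.  (the basement: 3K 2O; the rooftop: 3K 2O)
8. 1 ogre ← the basement.  (the basement: 3K 3O; the rooftop: 3K 1O)
9. 2 ogres → the rooftop.  (the basement: 3K 1O; the rooftop: 3K 3O)
10. 1 ogre ← the basement.  (the basement: 3K 2O; the rooftop: 3K 2O)
11. 1 knight and 1 ogre → the rooftop.  (the basement: 2K 1O; the rooftop: 4K 3O)
12. 1 ogre ← the basement.  (the basement: 2K 2O; the rooftop: 4K 2O)
13. 2 ogres → the rooftop.  (the basement: 2K 0O; the rooftop: 4K 4O)
14. 1 ogre ← the basement.  (the basement: 2K 1O; the rooftop: 4K 3O)
15. 1 knight and 1 ogre → the rooftop.  (the basement: 1K 0O; the rooftop: 5K 4O)
16. 1 ogre ← the basement.  (the basement: 1K 1O; the rooftop: 5K 3O)
17. 1 knight and 1 ogre → the rooftop.  (the basement: 0K 0O; the rooftop: 6K 4O)

17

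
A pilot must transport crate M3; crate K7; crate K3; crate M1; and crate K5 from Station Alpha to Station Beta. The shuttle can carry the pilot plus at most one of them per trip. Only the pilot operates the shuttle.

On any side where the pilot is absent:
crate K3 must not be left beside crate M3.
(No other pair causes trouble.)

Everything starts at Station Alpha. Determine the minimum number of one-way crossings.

Counting alone: the pilot can take at most 1 across per trip to Station Beta, so moving all 5 needs at least 5 loaded trips out, with a return between consecutive ones — at least 9 crossings.
The plan below uses exactly 9 crossings, so it is optimal:
1. Pilot goes to Station Beta with crate M3.  [Station Alpha: crate K3, crate K5, crate K7, crate M1 | Station Beta: crate M3]
2. Pilot goes back to Station Alpha alone.  [Station Alpha: crate K3, crate K5, crate K7, crate M1 | Station Beta: crate M3]
3. Pilot goes to Station Beta with crate K7.  [Station Alpha: crate K3, crate K5, crate M1 | Station Beta: crate K7, crate M3]
4. Pilot goes back to Station Alpha alone.  [Station Alpha: crate K3, crate K5, crate M1 | Station Beta: crate K7, crate M3]
5. Pilot goes to Station Beta with crate M1.  [Station Alpha: crate K3, crate K5 | Station Beta: crate K7, crate M1, crate M3]
6. Pilot goes back to Station Alpha alone.  [Station Alpha: crate K3, crate K5 | Station Beta: crate K7, crate M1, crate M3]
7. Pilot goes to Station Beta with crate K5.  [Station Alpha: crate K3 | Station Beta: crate K5, crate K7, crate M1, crate M3]
8. Pilot goes back to Station Alpha alone.  [Station Alpha: crate K3 | Station Beta: crate K5, crate K7, crate M1, crate M3]
9. Pilot goes to Station Beta with crate K3.  [Station Alpha: — | Station Beta: crate K3, crate K5, crate K7, crate M1, crate M3]

9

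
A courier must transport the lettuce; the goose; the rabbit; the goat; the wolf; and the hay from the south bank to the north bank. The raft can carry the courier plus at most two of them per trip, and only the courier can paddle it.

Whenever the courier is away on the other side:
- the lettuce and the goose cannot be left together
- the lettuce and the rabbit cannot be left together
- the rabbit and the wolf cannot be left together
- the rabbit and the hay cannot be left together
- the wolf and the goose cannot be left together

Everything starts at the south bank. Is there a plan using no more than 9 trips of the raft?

Yes — this plan uses 7 crossings (≤ 9):
1. Courier goes to the north bank with the goose and the rabbit.  [the south bank: the goat, the hay, the lettuce, the wolf | the north bank: the goose, the rabbit]
2. Courier goes back to the south bank alone.  [the south bank: the goat, the hay, the lettuce, the wolf | the north bank: the goose, the rabbit]
3. Courier goes to the north bank with the goat and the lettuce.  [the south bank: the hay, the wolf | the north bank: the goat, the goose, the lettuce, the rabbit]
4. Courier goes back to the south bank with the goose and the rabbit.  [the south bank: the goose, the hay, the rabbit, the wolf | the north bank: the goat, the lettuce]
5. Courier goes to the north bank with the hay and the wolf.  [the south bank: the goose, the rabbit | the north bank: the goat, the hay, the lettuce, the wolf]
6. Courier goes back to the south bank alone.  [the south bank: the goose, the rabbit | the north bank: the goat, the hay, the lettuce, the wolf]
7. Courier goes to the north bank with the goose and the rabbit.  [the south bank: — | the north bank: the goat, the goose, the hay, the lettuce, the rabbit, the wolf]

Yes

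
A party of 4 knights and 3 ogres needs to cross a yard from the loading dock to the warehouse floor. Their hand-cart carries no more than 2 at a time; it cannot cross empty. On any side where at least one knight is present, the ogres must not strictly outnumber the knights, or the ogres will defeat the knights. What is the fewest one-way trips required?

Counting alone: each trip to the warehouse floor takes at most 2 across and each return brings at least 1 back, so after t trips out (and t−1 returns) at most 2t − (t−1) of the 7 are across; that first reaches 7 at t = 6, so at least 11 crossings are needed.
The plan below uses exactly 11 crossings, so it is optimal:
1. 2 ogres → the warehouse floor.  (the loading dock: 4K 1O; the warehouse floor: 0K 2O)
2. 1 ogre ← the loading dock.  (the loading dock: 4K 2O; the warehouse floor: 0K 1O)
3. 2 ogres → the warehouse floor.  (the loading dock: 4K 0O; the warehouse floor: 0K 3O)
4. 1 ogre ← the loading dock.  (the loading dock: 4K 1O; the warehouse floor: 0K 2O)
5. 2 knights → the warehouse floor.  (the loading dock: 2K 1O; the warehouse floor: 2K 2O)
6. 1 ogre ← the loading dock.  (the loading dock: 2K 2O; the warehouse floor: 2K 1O)
7. 1 knight and 1 ogre → the warehouse floor.  (the loading dock: 1K 1O; the warehouse floor: 3K 2O)
8. 1 knight ← the loading dock.  (the loading dock: 2K 1O; the warehouse floor: 2K 2O)
9. 1 knight and 1 ogre → the warehouse floor.  (the loading dock: 1K 0O; the warehouse floor: 3K 3O)
10. 1 ogre ← the loading dock.  (the loading dock: 1K 1O; the warehouse floor: 3K 2O)
11. 1 knight and 1 ogre → the warehouse floor.  (the loading dock: 0K 0O; the warehouse floor: 4K 3O)

11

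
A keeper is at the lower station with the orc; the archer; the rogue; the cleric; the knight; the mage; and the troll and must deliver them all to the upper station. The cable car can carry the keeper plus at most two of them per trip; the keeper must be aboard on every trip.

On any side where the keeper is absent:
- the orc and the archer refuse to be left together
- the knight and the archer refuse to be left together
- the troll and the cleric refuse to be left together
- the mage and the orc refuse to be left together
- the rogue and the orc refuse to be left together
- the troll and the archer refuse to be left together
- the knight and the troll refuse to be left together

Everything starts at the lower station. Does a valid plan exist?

Whatever the first load, the items left behind include a forbidden pair without the keeper. No opening move is safe, so no plan exists.

No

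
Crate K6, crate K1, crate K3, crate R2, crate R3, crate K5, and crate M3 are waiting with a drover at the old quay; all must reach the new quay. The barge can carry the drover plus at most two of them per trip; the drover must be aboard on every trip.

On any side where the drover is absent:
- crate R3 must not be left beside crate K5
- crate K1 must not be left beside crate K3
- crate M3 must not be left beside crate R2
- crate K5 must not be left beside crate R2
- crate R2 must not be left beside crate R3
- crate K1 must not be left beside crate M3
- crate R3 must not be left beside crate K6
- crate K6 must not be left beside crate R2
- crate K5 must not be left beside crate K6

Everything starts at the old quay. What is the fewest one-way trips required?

Whatever the first load, the items left behind include a forbidden pair without the drover. No opening move is safe, so no plan exists.

impossible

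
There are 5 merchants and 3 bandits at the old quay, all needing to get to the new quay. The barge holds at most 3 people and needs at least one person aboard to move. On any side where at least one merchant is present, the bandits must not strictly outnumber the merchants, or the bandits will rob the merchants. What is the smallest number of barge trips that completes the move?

Counting alone: each trip to the new quay takes at most 3 across and each return brings at least 1 back, so after t trips out (and t−1 returns) at most 3t − (t−1) of the 8 are across; that first reaches 8 at t = 4, so at least 7 crossings are needed.
The plan below uses exactly 7 crossings, so it is optimal:
1. 2 bandits → the new quay.  (the old quay: 5M 1B; the new quay: 0M 2B)
2. 1 bandit ← the old quay.  (the old quay: 5M 2B; the new quay: 0M 1B)
3. 2 merchants and 1 bandit → the new quay.  (the old quay: 3M 1B; the new quay: 2M 2B)
4. 1 bandit ← the old quay.  (the old quay: 3M 2B; the new quay: 2M 1B)
5. 1 merchant and 2 bandits → the new quay.  (the old quay: 2M 0B; the new quay: 3M 3B)
6. 1 bandit ← the old quay.  (the old quay: 2M 1B; the new quay: 3M 2B)
7. 2 merchants and 1 bandit → the new quay.  (the old quay: 0M 0B; the new quay: 5M 3B)

7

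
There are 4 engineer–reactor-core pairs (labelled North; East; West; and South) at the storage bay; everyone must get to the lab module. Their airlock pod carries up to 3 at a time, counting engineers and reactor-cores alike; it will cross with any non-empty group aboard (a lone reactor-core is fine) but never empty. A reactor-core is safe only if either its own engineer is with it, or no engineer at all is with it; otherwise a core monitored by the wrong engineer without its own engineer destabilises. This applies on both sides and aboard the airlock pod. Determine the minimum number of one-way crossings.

Counting alone: each trip to the lab module takes at most 3 across and each return brings at least 1 back, so after t trips out (and t−1 returns) at most 3t − (t−1) of the 8 are across; that first reaches 8 at t = 4, so at least 7 crossings are needed.
The safety rule pushes this higher. Following every safe sequence of crossings, the most of the 8 that can be at the lab module as the airlock pod arrives there on crossing 7 is 7 — never all 8.
So no plan with fewer than 9 crossings exists, and this one achieves 9:
1. engineer North and reactor-core North cross → the lab module.
2. engineer North crosses ← the storage bay.
3. engineer East, engineer North, and reactor-core East cross → the lab module.
4. engineer North and reactor-core North cross ← the storage bay.
5. engineer North, engineer South, and engineer West cross → the lab module.
6. reactor-core East crosses ← the storage bay.
7. reactor-core East and reactor-core North cross → the lab module.
8. reactor-core North crosses ← the storage bay.
9. reactor-core North, reactor-core South, and reactor-core West cross → the lab module.

9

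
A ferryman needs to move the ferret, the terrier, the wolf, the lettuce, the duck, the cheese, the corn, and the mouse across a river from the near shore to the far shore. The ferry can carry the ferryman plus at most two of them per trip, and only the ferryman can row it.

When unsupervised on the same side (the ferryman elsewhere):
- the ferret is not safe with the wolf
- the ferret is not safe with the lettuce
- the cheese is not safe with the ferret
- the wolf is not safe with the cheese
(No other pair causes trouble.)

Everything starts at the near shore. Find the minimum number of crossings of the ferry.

13

Counting alone: the ferryman can take at most 2 across per trip to the far shore, so moving all 8 needs at least 4 loaded trips out, with a return between consecutive ones — at least 7 crossings.
The safety rule pushes this higher. Following every safe sequence of crossings, the most of the 8 that can be at the far shore as the ferry arrives there on crossings 7, 9, 11 is 5, 6, 7 respectively — never all 8.
So no plan with fewer than 13 crossings exists, and this one achieves 13:
1. Ferryman goes to the far shore with the ferret and the wolf.
2. Ferryman goes back to the near shore with the ferret.
3. Ferryman goes to the far shore with the ferret and the terrier.
4. Ferryman goes back to the near shore with the ferret.
5. Ferryman goes to the far shore with the ferret and the lettuce.
6. Ferryman goes back to the near shore with the ferret.
7. Ferryman goes to the far shore with the duck and the ferret.
8. Ferryman goes back to the near shore with the ferret.
9. Ferryman goes to the far shore with the corn and the ferret.
10. Ferryman goes back to the near shore with the ferret.
11. Ferryman goes to the far shore with the ferret and the mouse.
12. Ferryman goes back to the near shore with the ferret.
13. Ferryman goes to the far shore with the cheese and the ferret.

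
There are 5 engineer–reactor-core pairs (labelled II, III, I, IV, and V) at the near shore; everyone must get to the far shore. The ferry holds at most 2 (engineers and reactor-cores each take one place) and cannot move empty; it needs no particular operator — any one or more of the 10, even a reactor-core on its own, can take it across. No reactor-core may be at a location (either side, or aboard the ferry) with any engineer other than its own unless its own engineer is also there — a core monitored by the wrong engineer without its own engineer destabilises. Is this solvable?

Following every safe sequence of crossings from the start, the most of the 10 that can be at the far shore as the ferry arrives there on crossings 1, 3, 5, 7 is 2, 3, 4, 5 respectively; the best ever achieved is 5 of 10.
From crossing 9 on, no configuration arises that was not already reachable earlier: only 82 distinct safe configurations (who is on which side, and where the ferry is) can ever be reached, none of them has everyone across, and every continuation just revisits them. So no valid plan exists.

No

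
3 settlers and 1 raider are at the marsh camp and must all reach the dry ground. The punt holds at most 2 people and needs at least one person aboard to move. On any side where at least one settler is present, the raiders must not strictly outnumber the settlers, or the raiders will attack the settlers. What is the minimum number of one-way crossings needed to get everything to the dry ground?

Counting alone: each trip to the dry ground takes at most 2 across and each return brings at least 1 back, so after t trips out (and t−1 returns) at most 2t − (t−1) of the 4 are across; that first reaches 4 at t = 3, so at least 5 crossings are needed.
The plan below uses exactly 5 crossings, so it is optimal:
1. 1 settler and 1 raider → the dry ground.  (the marsh camp: 2S 0R; the dry ground: 1S 1R)
2. 1 raider ← the marsh camp.  (the marsh camp: 2S 1R; the dry ground: 1S 0R)
3. 1 settler and 1 raider → the dry ground.  (the marsh camp: 1S 0R; the dry ground: 2S 1R)
4. 1 raider ← the marsh camp.  (the marsh camp: 1S 1R; the dry ground: 2S 0R)
5. 1 settler and 1 raider → the dry ground.  (the marsh camp: 0S 0R; the dry ground: 3S 1R)

5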